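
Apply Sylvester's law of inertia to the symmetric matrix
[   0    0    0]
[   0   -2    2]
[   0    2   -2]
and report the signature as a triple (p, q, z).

Answer: (0, 1, 2)

Derivation:
step 0: pivot -2 → sign −
step 1: row/col 1 already zero → sign 0
step 2: row/col 2 already zero → sign 0
signature = (0, 1, 2)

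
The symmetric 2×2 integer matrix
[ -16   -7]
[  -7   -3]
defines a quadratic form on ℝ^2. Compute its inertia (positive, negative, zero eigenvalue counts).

step 0: pivot -16 → sign −
step 1: pivot 1/16 → sign +
signature = (1, 1, 0)

Answer: (1, 1, 0)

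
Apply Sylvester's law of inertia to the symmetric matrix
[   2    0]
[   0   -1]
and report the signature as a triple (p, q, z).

Answer: (1, 1, 0)

Derivation:
step 0: pivot 2 → sign +
step 1: pivot -1 → sign −
signature = (1, 1, 0)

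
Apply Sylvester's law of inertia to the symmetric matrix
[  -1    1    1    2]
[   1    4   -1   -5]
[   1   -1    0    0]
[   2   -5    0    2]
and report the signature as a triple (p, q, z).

step 0: pivot -1 → sign −
step 1: pivot 5 → sign +
step 2: pivot 1 → sign +
step 3: pivot 1/5 → sign +
signature = (3, 1, 0)

Answer: (3, 1, 0)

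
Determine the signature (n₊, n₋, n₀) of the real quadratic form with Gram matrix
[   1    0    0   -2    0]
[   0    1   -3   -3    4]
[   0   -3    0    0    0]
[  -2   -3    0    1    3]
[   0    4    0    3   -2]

step 0: pivot 1 → sign +
step 1: pivot 1 → sign +
step 2: pivot -9 → sign −
step 3: pivot -3 → sign −
step 4: pivot 1 → sign +
signature = (3, 2, 0)

Answer: (3, 2, 0)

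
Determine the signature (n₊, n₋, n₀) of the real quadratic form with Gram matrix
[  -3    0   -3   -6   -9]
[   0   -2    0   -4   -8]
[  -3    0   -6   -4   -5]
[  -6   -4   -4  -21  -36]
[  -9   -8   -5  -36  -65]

step 0: pivot -3 → sign −
step 1: pivot -2 → sign −
step 2: pivot -3 → sign −
step 3: pivot 1/3 → sign +
step 4: pivot -2 → sign −
signature = (1, 4, 0)

Answer: (1, 4, 0)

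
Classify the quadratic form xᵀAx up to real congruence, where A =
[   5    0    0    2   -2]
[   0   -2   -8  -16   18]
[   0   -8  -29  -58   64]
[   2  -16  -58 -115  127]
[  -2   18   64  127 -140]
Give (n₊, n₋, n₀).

step 0: pivot 5 → sign +
step 1: pivot -2 → sign −
step 2: pivot 3 → sign +
step 3: pivot 1/5 → sign +
step 4: pivot -1/3 → sign −
signature = (3, 2, 0)

Answer: (3, 2, 0)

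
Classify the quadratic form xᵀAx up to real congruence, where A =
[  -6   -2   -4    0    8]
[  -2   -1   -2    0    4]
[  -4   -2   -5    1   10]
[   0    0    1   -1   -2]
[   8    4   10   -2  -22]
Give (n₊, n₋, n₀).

Answer: (0, 4, 1)

Derivation:
step 0: pivot -6 → sign −
step 1: pivot -1/3 → sign −
step 2: pivot -1 → sign −
step 3: pivot -2 → sign −
step 4: row/col 4 already zero → sign 0
signature = (0, 4, 1)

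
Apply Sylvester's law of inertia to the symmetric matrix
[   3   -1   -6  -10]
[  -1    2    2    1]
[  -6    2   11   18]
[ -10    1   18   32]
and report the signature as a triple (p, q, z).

Answer: (2, 2, 0)

Derivation:
step 0: pivot 3 → sign +
step 1: pivot 5/3 → sign +
step 2: pivot -1 → sign −
step 3: pivot -3/5 → sign −
signature = (2, 2, 0)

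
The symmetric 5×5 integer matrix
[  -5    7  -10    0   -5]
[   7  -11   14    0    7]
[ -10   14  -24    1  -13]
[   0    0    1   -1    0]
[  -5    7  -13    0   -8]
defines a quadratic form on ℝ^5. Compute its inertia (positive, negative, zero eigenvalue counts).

Answer: (0, 4, 1)

Derivation:
step 0: pivot -5 → sign −
step 1: pivot -6/5 → sign −
step 2: pivot -4 → sign −
step 3: pivot -3/4 → sign −
step 4: row/col 4 already zero → sign 0
signature = (0, 4, 1)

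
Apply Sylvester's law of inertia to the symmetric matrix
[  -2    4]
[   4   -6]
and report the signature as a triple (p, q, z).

Answer: (1, 1, 0)

Derivation:
step 0: pivot -2 → sign −
step 1: pivot 2 → sign +
signature = (1, 1, 0)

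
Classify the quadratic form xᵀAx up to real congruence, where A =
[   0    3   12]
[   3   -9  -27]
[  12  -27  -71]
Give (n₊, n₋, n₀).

Answer: (2, 1, 0)

Derivation:
step 0: pivot -9 → sign −
step 1: pivot 1 → sign +
step 2: pivot 1 → sign +
signature = (2, 1, 0)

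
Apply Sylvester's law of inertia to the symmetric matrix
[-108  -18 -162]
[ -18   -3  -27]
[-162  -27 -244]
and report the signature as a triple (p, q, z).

Answer: (0, 2, 1)

Derivation:
step 0: pivot -108 → sign −
step 1: pivot -1 → sign −
step 2: row/col 2 already zero → sign 0
signature = (0, 2, 1)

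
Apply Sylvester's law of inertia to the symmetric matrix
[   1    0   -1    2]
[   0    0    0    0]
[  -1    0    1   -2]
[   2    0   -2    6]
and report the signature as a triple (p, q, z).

Answer: (2, 0, 2)

Derivation:
step 0: pivot 1 → sign +
step 1: pivot 2 → sign +
step 2: row/col 2 already zero → sign 0
step 3: row/col 3 already zero → sign 0
signature = (2, 0, 2)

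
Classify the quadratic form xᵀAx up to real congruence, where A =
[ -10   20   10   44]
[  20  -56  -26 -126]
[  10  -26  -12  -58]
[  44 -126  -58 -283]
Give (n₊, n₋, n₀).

step 0: pivot -10 → sign −
step 1: pivot -16 → sign −
step 2: pivot 1/4 → sign +
step 3: pivot 3/5 → sign +
signature = (2, 2, 0)

Answer: (2, 2, 0)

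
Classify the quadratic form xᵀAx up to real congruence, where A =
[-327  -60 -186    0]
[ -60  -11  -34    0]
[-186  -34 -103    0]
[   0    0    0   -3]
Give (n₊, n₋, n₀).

Answer: (2, 2, 0)

Derivation:
step 0: pivot -327 → sign −
step 1: pivot 1/109 → sign +
step 2: pivot 1 → sign +
step 3: pivot -3 → sign −
signature = (2, 2, 0)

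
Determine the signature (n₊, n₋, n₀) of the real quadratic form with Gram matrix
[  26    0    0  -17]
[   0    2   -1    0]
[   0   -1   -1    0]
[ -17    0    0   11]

step 0: pivot 26 → sign +
step 1: pivot 2 → sign +
step 2: pivot -3/2 → sign −
step 3: pivot -3/26 → sign −
signature = (2, 2, 0)

Answer: (2, 2, 0)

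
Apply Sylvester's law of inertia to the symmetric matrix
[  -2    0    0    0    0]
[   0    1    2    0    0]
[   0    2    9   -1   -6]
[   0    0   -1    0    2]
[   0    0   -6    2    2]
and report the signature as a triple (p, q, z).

Answer: (2, 3, 0)

Derivation:
step 0: pivot -2 → sign −
step 1: pivot 1 → sign +
step 2: pivot 5 → sign +
step 3: pivot -1/5 → sign −
step 4: pivot -2 → sign −
signature = (2, 3, 0)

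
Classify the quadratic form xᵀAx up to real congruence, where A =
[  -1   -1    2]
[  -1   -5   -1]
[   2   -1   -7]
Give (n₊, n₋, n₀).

Answer: (0, 3, 0)

Derivation:
step 0: pivot -1 → sign −
step 1: pivot -4 → sign −
step 2: pivot -3/4 → sign −
signature = (0, 3, 0)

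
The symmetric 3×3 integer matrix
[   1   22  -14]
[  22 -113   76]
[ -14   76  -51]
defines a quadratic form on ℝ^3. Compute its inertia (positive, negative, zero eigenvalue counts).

Answer: (1, 2, 0)

Derivation:
step 0: pivot 1 → sign +
step 1: pivot -597 → sign −
step 2: pivot -1/199 → sign −
signature = (1, 2, 0)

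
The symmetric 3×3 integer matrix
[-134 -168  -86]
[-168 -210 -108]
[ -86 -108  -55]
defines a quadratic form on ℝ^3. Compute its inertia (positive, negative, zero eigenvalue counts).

step 0: pivot -134 → sign −
step 1: pivot 42/67 → sign +
step 2: pivot 1/7 → sign +
signature = (2, 1, 0)

Answer: (2, 1, 0)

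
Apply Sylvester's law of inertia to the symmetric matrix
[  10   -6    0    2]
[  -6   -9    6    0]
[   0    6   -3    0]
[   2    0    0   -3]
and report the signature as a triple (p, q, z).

step 0: pivot 10 → sign +
step 1: pivot -63/5 → sign −
step 2: pivot -1/7 → sign −
step 3: pivot -1 → sign −
signature = (1, 3, 0)

Answer: (1, 3, 0)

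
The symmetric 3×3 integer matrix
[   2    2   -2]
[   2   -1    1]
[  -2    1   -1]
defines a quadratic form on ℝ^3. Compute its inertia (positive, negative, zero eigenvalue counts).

step 0: pivot 2 → sign +
step 1: pivot -3 → sign −
step 2: row/col 2 already zero → sign 0
signature = (1, 1, 1)

Answer: (1, 1, 1)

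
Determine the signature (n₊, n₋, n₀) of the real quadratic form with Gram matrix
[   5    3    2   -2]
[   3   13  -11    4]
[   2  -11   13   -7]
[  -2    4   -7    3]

Answer: (3, 1, 0)

Derivation:
step 0: pivot 5 → sign +
step 1: pivot 56/5 → sign +
step 2: pivot -61/56 → sign −
step 3: pivot 3/61 → sign +
signature = (3, 1, 0)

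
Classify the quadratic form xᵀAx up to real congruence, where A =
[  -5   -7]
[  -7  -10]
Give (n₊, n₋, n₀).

step 0: pivot -5 → sign −
step 1: pivot -1/5 → sign −
signature = (0, 2, 0)

Answer: (0, 2, 0)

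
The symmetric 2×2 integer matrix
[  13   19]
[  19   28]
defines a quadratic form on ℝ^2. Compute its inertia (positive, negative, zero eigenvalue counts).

Answer: (2, 0, 0)

Derivation:
step 0: pivot 13 → sign +
step 1: pivot 3/13 → sign +
signature = (2, 0, 0)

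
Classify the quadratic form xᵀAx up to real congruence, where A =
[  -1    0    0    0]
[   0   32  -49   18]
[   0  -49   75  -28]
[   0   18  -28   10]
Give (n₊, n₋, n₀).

Answer: (2, 2, 0)

Derivation:
step 0: pivot -1 → sign −
step 1: pivot 32 → sign +
step 2: pivot -1/32 → sign −
step 3: pivot 6 → sign +
signature = (2, 2, 0)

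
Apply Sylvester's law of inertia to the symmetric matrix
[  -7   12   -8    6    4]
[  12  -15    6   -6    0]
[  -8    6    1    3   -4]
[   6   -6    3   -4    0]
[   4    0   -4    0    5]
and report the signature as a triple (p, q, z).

step 0: pivot -7 → sign −
step 1: pivot 39/7 → sign +
step 2: pivot -7/13 → sign −
step 3: pivot 41/7 → sign +
step 4: pivot -3/41 → sign −
signature = (2, 3, 0)

Answer: (2, 3, 0)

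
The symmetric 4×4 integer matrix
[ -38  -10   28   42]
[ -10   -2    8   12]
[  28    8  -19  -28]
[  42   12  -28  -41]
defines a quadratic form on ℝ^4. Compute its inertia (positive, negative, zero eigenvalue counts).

Answer: (2, 1, 1)

Derivation:
step 0: pivot -38 → sign −
step 1: pivot 12/19 → sign +
step 2: pivot 1 → sign +
step 3: row/col 3 already zero → sign 0
signature = (2, 1, 1)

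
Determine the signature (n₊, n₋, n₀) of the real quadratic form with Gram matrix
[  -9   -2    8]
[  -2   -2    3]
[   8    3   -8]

Answer: (1, 2, 0)

Derivation:
step 0: pivot -9 → sign −
step 1: pivot -14/9 → sign −
step 2: pivot 1/14 → sign +
signature = (1, 2, 0)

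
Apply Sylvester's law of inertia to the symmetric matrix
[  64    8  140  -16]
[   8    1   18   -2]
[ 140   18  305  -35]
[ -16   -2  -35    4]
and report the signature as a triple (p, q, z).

Answer: (2, 1, 1)

Derivation:
step 0: pivot 64 → sign +
step 1: pivot -5/4 → sign −
step 2: pivot 1/5 → sign +
step 3: row/col 3 already zero → sign 0
signature = (2, 1, 1)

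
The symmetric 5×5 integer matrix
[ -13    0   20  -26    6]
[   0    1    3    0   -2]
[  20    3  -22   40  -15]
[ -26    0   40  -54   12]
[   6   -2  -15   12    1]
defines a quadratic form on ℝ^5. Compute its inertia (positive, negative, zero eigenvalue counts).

Answer: (1, 3, 1)

Derivation:
step 0: pivot -13 → sign −
step 1: pivot 1 → sign +
step 2: pivot -3/13 → sign −
step 3: pivot -2 → sign −
step 4: row/col 4 already zero → sign 0
signature = (1, 3, 1)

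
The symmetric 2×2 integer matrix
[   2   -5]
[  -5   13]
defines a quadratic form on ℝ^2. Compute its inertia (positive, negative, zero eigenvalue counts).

Answer: (2, 0, 0)

Derivation:
step 0: pivot 2 → sign +
step 1: pivot 1/2 → sign +
signature = (2, 0, 0)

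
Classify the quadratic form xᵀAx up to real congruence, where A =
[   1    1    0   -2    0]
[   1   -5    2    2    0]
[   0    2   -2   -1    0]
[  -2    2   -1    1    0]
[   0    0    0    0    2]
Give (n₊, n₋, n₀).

step 0: pivot 1 → sign +
step 1: pivot -6 → sign −
step 2: pivot -4/3 → sign −
step 3: pivot -1/4 → sign −
step 4: pivot 2 → sign +
signature = (2, 3, 0)

Answer: (2, 3, 0)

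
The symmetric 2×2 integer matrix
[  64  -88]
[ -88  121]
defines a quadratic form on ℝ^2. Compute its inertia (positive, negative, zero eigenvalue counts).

Answer: (1, 0, 1)

Derivation:
step 0: pivot 64 → sign +
step 1: row/col 1 already zero → sign 0
signature = (1, 0, 1)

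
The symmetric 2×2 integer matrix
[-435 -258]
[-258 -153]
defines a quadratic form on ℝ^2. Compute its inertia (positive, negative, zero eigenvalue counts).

Answer: (1, 1, 0)

Derivation:
step 0: pivot -435 → sign −
step 1: pivot 3/145 → sign +
signature = (1, 1, 0)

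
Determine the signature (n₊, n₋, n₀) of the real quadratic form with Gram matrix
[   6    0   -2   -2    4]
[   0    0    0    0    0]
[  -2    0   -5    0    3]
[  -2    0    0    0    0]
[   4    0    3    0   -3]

Answer: (1, 3, 1)

Derivation:
step 0: pivot 6 → sign +
step 1: pivot -17/3 → sign −
step 2: pivot -10/17 → sign −
step 3: pivot -6/5 → sign −
step 4: row/col 4 already zero → sign 0
signature = (1, 3, 1)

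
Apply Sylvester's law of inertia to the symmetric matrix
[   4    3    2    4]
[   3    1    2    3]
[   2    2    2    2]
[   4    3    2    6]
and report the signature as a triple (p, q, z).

Answer: (3, 1, 0)

Derivation:
step 0: pivot 4 → sign +
step 1: pivot -5/4 → sign −
step 2: pivot 6/5 → sign +
step 3: pivot 2 → sign +
signature = (3, 1, 0)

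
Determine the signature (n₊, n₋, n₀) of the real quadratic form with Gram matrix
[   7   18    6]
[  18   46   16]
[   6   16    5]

step 0: pivot 7 → sign +
step 1: pivot -2/7 → sign −
step 2: pivot 1 → sign +
signature = (2, 1, 0)

Answer: (2, 1, 0)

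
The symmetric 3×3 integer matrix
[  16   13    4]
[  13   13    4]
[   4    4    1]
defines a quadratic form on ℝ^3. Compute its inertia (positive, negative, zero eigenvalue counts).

Answer: (2, 1, 0)

Derivation:
step 0: pivot 16 → sign +
step 1: pivot 39/16 → sign +
step 2: pivot -3/13 → sign −
signature = (2, 1, 0)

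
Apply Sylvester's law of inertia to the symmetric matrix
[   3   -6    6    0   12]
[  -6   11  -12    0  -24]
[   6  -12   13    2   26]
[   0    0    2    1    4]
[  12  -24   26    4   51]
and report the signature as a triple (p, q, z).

Answer: (2, 3, 0)

Derivation:
step 0: pivot 3 → sign +
step 1: pivot -1 → sign −
step 2: pivot 1 → sign +
step 3: pivot -3 → sign −
step 4: pivot -1 → sign −
signature = (2, 3, 0)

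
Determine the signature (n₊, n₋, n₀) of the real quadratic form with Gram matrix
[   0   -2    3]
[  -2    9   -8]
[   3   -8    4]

step 0: pivot 9 → sign +
step 1: pivot -4/9 → sign −
step 2: pivot 1/4 → sign +
signature = (2, 1, 0)

Answer: (2, 1, 0)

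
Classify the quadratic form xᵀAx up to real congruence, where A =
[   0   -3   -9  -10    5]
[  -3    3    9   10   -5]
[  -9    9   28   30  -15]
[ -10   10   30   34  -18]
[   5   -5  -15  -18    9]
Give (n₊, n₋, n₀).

step 0: pivot 3 → sign +
step 1: pivot -3 → sign −
step 2: pivot 1 → sign +
step 3: pivot 2/3 → sign +
step 4: pivot -2 → sign −
signature = (3, 2, 0)

Answer: (3, 2, 0)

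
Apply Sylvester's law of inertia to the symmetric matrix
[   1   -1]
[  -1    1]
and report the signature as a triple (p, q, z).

Answer: (1, 0, 1)

Derivation:
step 0: pivot 1 → sign +
step 1: row/col 1 already zero → sign 0
signature = (1, 0, 1)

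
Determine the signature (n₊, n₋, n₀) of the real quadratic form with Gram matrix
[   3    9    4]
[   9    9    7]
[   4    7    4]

step 0: pivot 3 → sign +
step 1: pivot -18 → sign −
step 2: pivot 1/18 → sign +
signature = (2, 1, 0)

Answer: (2, 1, 0)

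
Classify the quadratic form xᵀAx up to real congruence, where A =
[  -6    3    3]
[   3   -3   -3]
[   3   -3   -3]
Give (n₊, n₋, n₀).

step 0: pivot -6 → sign −
step 1: pivot -3/2 → sign −
step 2: row/col 2 already zero → sign 0
signature = (0, 2, 1)

Answer: (0, 2, 1)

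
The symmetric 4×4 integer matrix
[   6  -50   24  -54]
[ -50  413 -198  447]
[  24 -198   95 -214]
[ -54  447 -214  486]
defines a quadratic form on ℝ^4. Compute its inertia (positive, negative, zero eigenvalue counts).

Answer: (3, 1, 0)

Derivation:
step 0: pivot 6 → sign +
step 1: pivot -11/3 → sign −
step 2: pivot 1/11 → sign +
step 3: pivot 1 → sign +
signature = (3, 1, 0)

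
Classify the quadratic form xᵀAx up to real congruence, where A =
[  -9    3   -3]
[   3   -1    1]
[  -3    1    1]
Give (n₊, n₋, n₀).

Answer: (1, 1, 1)

Derivation:
step 0: pivot -9 → sign −
step 1: pivot 2 → sign +
step 2: row/col 2 already zero → sign 0
signature = (1, 1, 1)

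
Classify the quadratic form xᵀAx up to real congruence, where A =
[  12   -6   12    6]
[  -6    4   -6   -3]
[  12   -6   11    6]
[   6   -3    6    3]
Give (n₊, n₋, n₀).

step 0: pivot 12 → sign +
step 1: pivot 1 → sign +
step 2: pivot -1 → sign −
step 3: row/col 3 already zero → sign 0
signature = (2, 1, 1)

Answer: (2, 1, 1)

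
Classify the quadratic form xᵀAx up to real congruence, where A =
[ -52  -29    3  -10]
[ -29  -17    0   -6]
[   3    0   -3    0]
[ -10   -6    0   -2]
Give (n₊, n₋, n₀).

Answer: (1, 2, 1)

Derivation:
step 0: pivot -52 → sign −
step 1: pivot -43/52 → sign −
step 2: pivot 24/43 → sign +
step 3: row/col 3 already zero → sign 0
signature = (1, 2, 1)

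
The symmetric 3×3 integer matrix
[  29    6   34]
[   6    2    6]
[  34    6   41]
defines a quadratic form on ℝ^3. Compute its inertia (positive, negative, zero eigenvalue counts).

step 0: pivot 29 → sign +
step 1: pivot 22/29 → sign +
step 2: pivot -3/11 → sign −
signature = (2, 1, 0)

Answer: (2, 1, 0)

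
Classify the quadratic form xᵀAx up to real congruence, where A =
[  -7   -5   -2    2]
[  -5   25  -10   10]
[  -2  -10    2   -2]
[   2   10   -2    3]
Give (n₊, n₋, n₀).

Answer: (2, 1, 1)

Derivation:
step 0: pivot -7 → sign −
step 1: pivot 200/7 → sign +
step 2: pivot 1 → sign +
step 3: row/col 3 already zero → sign 0
signature = (2, 1, 1)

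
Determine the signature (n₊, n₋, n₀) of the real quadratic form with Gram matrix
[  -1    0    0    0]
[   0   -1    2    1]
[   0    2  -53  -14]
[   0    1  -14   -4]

Answer: (0, 4, 0)

Derivation:
step 0: pivot -1 → sign −
step 1: pivot -1 → sign −
step 2: pivot -49 → sign −
step 3: pivot -3/49 → sign −
signature = (0, 4, 0)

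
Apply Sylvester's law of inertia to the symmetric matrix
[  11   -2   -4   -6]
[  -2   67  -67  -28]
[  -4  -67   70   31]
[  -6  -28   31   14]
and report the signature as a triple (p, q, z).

step 0: pivot 11 → sign +
step 1: pivot 733/11 → sign +
step 2: pivot -213/733 → sign −
step 3: pivot -3/71 → sign −
signature = (2, 2, 0)

Answer: (2, 2, 0)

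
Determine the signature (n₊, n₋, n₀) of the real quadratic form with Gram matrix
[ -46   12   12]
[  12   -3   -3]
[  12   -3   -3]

step 0: pivot -46 → sign −
step 1: pivot 3/23 → sign +
step 2: row/col 2 already zero → sign 0
signature = (1, 1, 1)

Answer: (1, 1, 1)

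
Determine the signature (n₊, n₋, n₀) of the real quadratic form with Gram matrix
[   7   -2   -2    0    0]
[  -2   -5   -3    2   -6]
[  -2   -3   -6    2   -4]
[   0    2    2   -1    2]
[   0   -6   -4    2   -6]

step 0: pivot 7 → sign +
step 1: pivot -39/7 → sign −
step 2: pivot -167/39 → sign −
step 3: pivot -27/167 → sign −
step 4: pivot 2/3 → sign +
signature = (2, 3, 0)

Answer: (2, 3, 0)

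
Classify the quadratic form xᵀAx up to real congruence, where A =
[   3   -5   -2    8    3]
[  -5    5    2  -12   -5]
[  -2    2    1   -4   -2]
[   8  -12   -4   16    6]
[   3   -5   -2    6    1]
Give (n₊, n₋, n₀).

Answer: (2, 3, 0)

Derivation:
step 0: pivot 3 → sign +
step 1: pivot -10/3 → sign −
step 2: pivot 1/5 → sign +
step 3: pivot -8 → sign −
step 4: pivot -3/2 → sign −
signature = (2, 3, 0)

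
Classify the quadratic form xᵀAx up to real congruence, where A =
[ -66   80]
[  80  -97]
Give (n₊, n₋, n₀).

step 0: pivot -66 → sign −
step 1: pivot -1/33 → sign −
signature = (0, 2, 0)

Answer: (0, 2, 0)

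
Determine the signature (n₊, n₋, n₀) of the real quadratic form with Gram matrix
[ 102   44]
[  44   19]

step 0: pivot 102 → sign +
step 1: pivot 1/51 → sign +
signature = (2, 0, 0)

Answer: (2, 0, 0)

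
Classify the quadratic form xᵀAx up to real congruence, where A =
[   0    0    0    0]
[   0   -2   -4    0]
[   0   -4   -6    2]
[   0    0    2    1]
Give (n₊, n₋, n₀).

step 0: pivot -2 → sign −
step 1: pivot 2 → sign +
step 2: pivot -1 → sign −
step 3: row/col 3 already zero → sign 0
signature = (1, 2, 1)

Answer: (1, 2, 1)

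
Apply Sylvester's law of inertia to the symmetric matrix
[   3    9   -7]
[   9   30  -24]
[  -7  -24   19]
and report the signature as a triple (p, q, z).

step 0: pivot 3 → sign +
step 1: pivot 3 → sign +
step 2: pivot -1/3 → sign −
signature = (2, 1, 0)

Answer: (2, 1, 0)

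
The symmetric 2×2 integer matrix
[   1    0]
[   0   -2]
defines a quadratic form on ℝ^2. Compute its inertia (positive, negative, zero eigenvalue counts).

step 0: pivot 1 → sign +
step 1: pivot -2 → sign −
signature = (1, 1, 0)

Answer: (1, 1, 0)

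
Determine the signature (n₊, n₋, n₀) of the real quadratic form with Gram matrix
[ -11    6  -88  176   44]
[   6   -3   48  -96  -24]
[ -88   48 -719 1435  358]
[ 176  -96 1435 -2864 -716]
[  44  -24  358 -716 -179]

Answer: (2, 3, 0)

Derivation:
step 0: pivot -11 → sign −
step 1: pivot 3/11 → sign +
step 2: pivot -15 → sign −
step 3: pivot 3/5 → sign +
step 4: pivot -3 → sign −
signature = (2, 3, 0)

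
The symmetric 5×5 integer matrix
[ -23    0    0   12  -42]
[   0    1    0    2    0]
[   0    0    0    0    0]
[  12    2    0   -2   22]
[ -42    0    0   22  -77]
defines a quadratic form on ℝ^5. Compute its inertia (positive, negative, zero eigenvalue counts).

step 0: pivot -23 → sign −
step 1: pivot 1 → sign +
step 2: pivot 6/23 → sign +
step 3: pivot -1/3 → sign −
step 4: row/col 4 already zero → sign 0
signature = (2, 2, 1)

Answer: (2, 2, 1)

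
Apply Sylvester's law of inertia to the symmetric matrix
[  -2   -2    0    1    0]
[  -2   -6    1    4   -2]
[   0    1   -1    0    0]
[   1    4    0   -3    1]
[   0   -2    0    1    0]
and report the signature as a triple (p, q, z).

Answer: (1, 4, 0)

Derivation:
step 0: pivot -2 → sign −
step 1: pivot -4 → sign −
step 2: pivot -3/4 → sign −
step 3: pivot 1/2 → sign +
step 4: pivot -2/3 → sign −
signature = (1, 4, 0)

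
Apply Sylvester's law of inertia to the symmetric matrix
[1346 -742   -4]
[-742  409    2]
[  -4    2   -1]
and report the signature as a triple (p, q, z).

step 0: pivot 1346 → sign +
step 1: pivot -25/673 → sign −
step 2: pivot 3/25 → sign +
signature = (2, 1, 0)

Answer: (2, 1, 0)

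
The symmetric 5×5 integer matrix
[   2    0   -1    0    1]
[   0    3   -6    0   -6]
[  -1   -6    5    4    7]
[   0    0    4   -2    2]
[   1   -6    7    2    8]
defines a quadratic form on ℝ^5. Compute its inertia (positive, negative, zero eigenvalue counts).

Answer: (3, 2, 0)

Derivation:
step 0: pivot 2 → sign +
step 1: pivot 3 → sign +
step 2: pivot -15/2 → sign −
step 3: pivot 2/15 → sign +
step 4: pivot -3 → sign −
signature = (3, 2, 0)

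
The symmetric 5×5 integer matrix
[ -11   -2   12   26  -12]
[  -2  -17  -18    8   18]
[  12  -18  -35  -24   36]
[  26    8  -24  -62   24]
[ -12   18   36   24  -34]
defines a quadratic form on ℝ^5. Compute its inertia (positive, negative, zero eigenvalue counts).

Answer: (3, 2, 0)

Derivation:
step 0: pivot -11 → sign −
step 1: pivot -183/11 → sign −
step 2: pivot 157/61 → sign +
step 3: pivot 6/157 → sign +
step 4: pivot 2 → sign +
signature = (3, 2, 0)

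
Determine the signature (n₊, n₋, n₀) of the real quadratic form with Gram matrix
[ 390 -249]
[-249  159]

Answer: (2, 0, 0)

Derivation:
step 0: pivot 390 → sign +
step 1: pivot 3/130 → sign +
signature = (2, 0, 0)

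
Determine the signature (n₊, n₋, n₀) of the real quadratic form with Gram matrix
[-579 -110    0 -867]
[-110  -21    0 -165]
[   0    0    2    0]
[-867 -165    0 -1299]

step 0: pivot -579 → sign −
step 1: pivot -59/579 → sign −
step 2: pivot 2 → sign +
step 3: pivot 3/59 → sign +
signature = (2, 2, 0)

Answer: (2, 2, 0)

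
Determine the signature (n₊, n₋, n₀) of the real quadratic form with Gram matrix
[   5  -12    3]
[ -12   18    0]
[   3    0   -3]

Answer: (1, 1, 1)

Derivation:
step 0: pivot 5 → sign +
step 1: pivot -54/5 → sign −
step 2: row/col 2 already zero → sign 0
signature = (1, 1, 1)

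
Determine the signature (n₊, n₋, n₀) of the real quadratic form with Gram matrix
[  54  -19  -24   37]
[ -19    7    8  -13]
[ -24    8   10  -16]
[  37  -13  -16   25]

step 0: pivot 54 → sign +
step 1: pivot 17/54 → sign +
step 2: pivot -22/17 → sign −
step 3: pivot -2/11 → sign −
signature = (2, 2, 0)

Answer: (2, 2, 0)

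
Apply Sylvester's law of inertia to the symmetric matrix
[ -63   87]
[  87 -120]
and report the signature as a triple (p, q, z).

Answer: (1, 1, 0)

Derivation:
step 0: pivot -63 → sign −
step 1: pivot 1/7 → sign +
signature = (1, 1, 0)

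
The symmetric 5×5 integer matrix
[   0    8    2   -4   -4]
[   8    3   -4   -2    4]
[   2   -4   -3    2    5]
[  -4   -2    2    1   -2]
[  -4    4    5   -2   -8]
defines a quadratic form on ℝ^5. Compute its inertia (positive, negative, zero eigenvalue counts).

step 0: pivot 3 → sign +
step 1: pivot -64/3 → sign −
step 2: pivot -13/16 → sign −
step 3: pivot -3/13 → sign −
step 4: row/col 4 already zero → sign 0
signature = (1, 3, 1)

Answer: (1, 3, 1)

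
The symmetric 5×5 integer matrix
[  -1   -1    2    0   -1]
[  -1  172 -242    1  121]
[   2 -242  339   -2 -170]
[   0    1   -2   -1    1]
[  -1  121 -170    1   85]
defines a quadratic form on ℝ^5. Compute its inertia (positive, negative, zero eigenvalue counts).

Answer: (2, 3, 0)

Derivation:
step 0: pivot -1 → sign −
step 1: pivot 173 → sign +
step 2: pivot -197/173 → sign −
step 3: pivot -138/197 → sign −
step 4: pivot 3/46 → sign +
signature = (2, 3, 0)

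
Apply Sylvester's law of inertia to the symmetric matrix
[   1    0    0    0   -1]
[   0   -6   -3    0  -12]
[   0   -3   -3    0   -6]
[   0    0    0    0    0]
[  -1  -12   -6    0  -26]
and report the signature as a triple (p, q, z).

Answer: (1, 3, 1)

Derivation:
step 0: pivot 1 → sign +
step 1: pivot -6 → sign −
step 2: pivot -3/2 → sign −
step 3: pivot -3 → sign −
step 4: row/col 4 already zero → sign 0
signature = (1, 3, 1)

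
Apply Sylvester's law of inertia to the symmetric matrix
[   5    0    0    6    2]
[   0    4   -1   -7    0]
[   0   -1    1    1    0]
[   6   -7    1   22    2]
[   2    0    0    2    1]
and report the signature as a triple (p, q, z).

Answer: (5, 0, 0)

Derivation:
step 0: pivot 5 → sign +
step 1: pivot 4 → sign +
step 2: pivot 3/4 → sign +
step 3: pivot 9/5 → sign +
step 4: pivot 1/9 → sign +
signature = (5, 0, 0)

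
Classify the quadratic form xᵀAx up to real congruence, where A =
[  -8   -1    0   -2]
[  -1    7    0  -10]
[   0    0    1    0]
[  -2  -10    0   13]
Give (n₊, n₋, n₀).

Answer: (3, 1, 0)

Derivation:
step 0: pivot -8 → sign −
step 1: pivot 57/8 → sign +
step 2: pivot 1 → sign +
step 3: pivot 3/19 → sign +
signature = (3, 1, 0)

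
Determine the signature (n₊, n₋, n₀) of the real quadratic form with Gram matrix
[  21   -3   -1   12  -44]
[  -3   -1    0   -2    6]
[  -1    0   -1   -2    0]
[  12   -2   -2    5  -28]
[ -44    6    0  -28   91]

step 0: pivot 21 → sign +
step 1: pivot -10/7 → sign −
step 2: pivot -31/30 → sign −
step 3: pivot 3/31 → sign +
step 4: pivot 3 → sign +
signature = (3, 2, 0)

Answer: (3, 2, 0)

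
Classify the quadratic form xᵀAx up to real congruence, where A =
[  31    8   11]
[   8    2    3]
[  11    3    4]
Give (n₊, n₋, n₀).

step 0: pivot 31 → sign +
step 1: pivot -2/31 → sign −
step 2: pivot 1/2 → sign +
signature = (2, 1, 0)

Answer: (2, 1, 0)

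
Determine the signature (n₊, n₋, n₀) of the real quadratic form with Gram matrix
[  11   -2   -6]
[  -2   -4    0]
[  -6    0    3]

step 0: pivot 11 → sign +
step 1: pivot -48/11 → sign −
step 2: row/col 2 already zero → sign 0
signature = (1, 1, 1)

Answer: (1, 1, 1)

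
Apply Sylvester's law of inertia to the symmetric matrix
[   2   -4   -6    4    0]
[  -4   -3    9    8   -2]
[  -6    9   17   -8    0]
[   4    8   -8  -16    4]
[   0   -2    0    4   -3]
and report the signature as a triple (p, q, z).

Answer: (1, 3, 1)

Derivation:
step 0: pivot 2 → sign +
step 1: pivot -11 → sign −
step 2: pivot -2/11 → sign −
step 3: pivot -1 → sign −
step 4: row/col 4 already zero → sign 0
signature = (1, 3, 1)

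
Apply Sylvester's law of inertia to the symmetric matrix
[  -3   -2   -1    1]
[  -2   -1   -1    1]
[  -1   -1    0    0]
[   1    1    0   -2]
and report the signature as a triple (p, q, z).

step 0: pivot -3 → sign −
step 1: pivot 1/3 → sign +
step 2: pivot -2 → sign −
step 3: row/col 3 already zero → sign 0
signature = (1, 2, 1)

Answer: (1, 2, 1)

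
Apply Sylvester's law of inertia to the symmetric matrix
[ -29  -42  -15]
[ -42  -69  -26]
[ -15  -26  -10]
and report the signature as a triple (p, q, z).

Answer: (0, 3, 0)

Derivation:
step 0: pivot -29 → sign −
step 1: pivot -237/29 → sign −
step 2: pivot -1/237 → sign −
signature = (0, 3, 0)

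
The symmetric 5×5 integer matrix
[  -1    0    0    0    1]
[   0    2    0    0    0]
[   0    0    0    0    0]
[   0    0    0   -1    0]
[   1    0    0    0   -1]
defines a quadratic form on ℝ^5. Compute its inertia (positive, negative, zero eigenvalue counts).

step 0: pivot -1 → sign −
step 1: pivot 2 → sign +
step 2: pivot -1 → sign −
step 3: row/col 3 already zero → sign 0
step 4: row/col 4 already zero → sign 0
signature = (1, 2, 2)

Answer: (1, 2, 2)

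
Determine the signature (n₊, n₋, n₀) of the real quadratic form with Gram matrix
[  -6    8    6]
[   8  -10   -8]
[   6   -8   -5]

Answer: (2, 1, 0)

Derivation:
step 0: pivot -6 → sign −
step 1: pivot 2/3 → sign +
step 2: pivot 1 → sign +
signature = (2, 1, 0)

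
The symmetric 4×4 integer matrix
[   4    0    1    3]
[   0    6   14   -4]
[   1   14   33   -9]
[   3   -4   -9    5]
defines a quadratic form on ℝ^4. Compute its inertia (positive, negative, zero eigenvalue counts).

Answer: (3, 1, 0)

Derivation:
step 0: pivot 4 → sign +
step 1: pivot 6 → sign +
step 2: pivot 1/12 → sign +
step 3: pivot -2 → sign −
signature = (3, 1, 0)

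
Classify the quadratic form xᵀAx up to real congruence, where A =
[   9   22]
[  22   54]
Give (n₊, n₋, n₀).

step 0: pivot 9 → sign +
step 1: pivot 2/9 → sign +
signature = (2, 0, 0)

Answer: (2, 0, 0)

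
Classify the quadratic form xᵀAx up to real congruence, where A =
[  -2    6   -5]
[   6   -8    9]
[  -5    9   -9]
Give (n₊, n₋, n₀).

step 0: pivot -2 → sign −
step 1: pivot 10 → sign +
step 2: pivot -1/10 → sign −
signature = (1, 2, 0)

Answer: (1, 2, 0)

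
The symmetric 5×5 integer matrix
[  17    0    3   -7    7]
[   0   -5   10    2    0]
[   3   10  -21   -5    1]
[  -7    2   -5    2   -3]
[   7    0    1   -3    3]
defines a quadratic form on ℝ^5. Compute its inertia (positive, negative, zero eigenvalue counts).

Answer: (2, 3, 0)

Derivation:
step 0: pivot 17 → sign +
step 1: pivot -5 → sign −
step 2: pivot -26/17 → sign −
step 3: pivot -3/65 → sign −
step 4: pivot 2/3 → sign +
signature = (2, 3, 0)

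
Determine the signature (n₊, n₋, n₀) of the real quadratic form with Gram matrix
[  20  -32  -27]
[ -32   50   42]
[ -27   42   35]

Answer: (1, 2, 0)

Derivation:
step 0: pivot 20 → sign +
step 1: pivot -6/5 → sign −
step 2: pivot -1/4 → sign −
signature = (1, 2, 0)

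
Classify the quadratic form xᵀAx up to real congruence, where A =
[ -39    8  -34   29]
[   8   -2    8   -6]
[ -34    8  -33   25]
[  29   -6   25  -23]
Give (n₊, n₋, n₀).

step 0: pivot -39 → sign −
step 1: pivot -14/39 → sign −
step 2: pivot -3/7 → sign −
step 3: pivot -1 → sign −
signature = (0, 4, 0)

Answer: (0, 4, 0)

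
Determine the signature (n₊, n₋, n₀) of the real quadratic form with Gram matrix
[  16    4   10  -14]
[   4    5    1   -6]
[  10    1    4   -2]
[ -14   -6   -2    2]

step 0: pivot 16 → sign +
step 1: pivot 4 → sign +
step 2: pivot -45/16 → sign −
step 3: pivot 1/5 → sign +
signature = (3, 1, 0)

Answer: (3, 1, 0)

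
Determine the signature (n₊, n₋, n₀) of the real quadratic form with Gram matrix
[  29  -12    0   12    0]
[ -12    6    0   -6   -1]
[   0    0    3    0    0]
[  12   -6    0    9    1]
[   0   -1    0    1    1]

Answer: (5, 0, 0)

Derivation:
step 0: pivot 29 → sign +
step 1: pivot 30/29 → sign +
step 2: pivot 3 → sign +
step 3: pivot 3 → sign +
step 4: pivot 1/30 → sign +
signature = (5, 0, 0)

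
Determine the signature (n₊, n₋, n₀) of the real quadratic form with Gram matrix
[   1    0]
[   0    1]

Answer: (2, 0, 0)

Derivation:
step 0: pivot 1 → sign +
step 1: pivot 1 → sign +
signature = (2, 0, 0)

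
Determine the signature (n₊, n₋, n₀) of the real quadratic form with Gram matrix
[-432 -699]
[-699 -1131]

step 0: pivot -432 → sign −
step 1: pivot 1/48 → sign +
signature = (1, 1, 0)

Answer: (1, 1, 0)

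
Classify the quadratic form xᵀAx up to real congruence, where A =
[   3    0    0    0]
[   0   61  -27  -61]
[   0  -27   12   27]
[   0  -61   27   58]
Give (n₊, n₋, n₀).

step 0: pivot 3 → sign +
step 1: pivot 61 → sign +
step 2: pivot 3/61 → sign +
step 3: pivot -3 → sign −
signature = (3, 1, 0)

Answer: (3, 1, 0)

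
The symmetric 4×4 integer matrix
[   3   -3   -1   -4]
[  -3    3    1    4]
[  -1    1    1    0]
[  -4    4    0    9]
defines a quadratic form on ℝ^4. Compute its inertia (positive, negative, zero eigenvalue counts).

Answer: (3, 0, 1)

Derivation:
step 0: pivot 3 → sign +
step 1: pivot 2/3 → sign +
step 2: pivot 1 → sign +
step 3: row/col 3 already zero → sign 0
signature = (3, 0, 1)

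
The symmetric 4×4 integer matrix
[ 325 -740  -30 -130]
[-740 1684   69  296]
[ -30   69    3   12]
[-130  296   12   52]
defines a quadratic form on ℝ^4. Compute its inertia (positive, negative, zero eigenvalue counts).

step 0: pivot 325 → sign +
step 1: pivot -12/13 → sign −
step 2: pivot 3/4 → sign +
step 3: row/col 3 already zero → sign 0
signature = (2, 1, 1)

Answer: (2, 1, 1)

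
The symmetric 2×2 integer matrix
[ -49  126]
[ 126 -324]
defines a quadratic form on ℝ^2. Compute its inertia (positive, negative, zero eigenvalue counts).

Answer: (0, 1, 1)

Derivation:
step 0: pivot -49 → sign −
step 1: row/col 1 already zero → sign 0
signature = (0, 1, 1)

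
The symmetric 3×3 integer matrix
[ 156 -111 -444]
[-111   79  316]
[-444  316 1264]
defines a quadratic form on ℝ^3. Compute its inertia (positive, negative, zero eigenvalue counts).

Answer: (2, 0, 1)

Derivation:
step 0: pivot 156 → sign +
step 1: pivot 1/52 → sign +
step 2: row/col 2 already zero → sign 0
signature = (2, 0, 1)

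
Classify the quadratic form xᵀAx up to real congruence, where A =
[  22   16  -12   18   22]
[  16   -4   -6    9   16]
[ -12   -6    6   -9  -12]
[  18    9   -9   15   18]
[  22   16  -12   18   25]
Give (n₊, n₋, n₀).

Answer: (3, 2, 0)

Derivation:
step 0: pivot 22 → sign +
step 1: pivot -172/11 → sign −
step 2: pivot -3/43 → sign −
step 3: pivot 3/2 → sign +
step 4: pivot 3 → sign +
signature = (3, 2, 0)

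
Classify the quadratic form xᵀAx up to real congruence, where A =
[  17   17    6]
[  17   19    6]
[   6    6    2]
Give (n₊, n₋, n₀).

Answer: (2, 1, 0)

Derivation:
step 0: pivot 17 → sign +
step 1: pivot 2 → sign +
step 2: pivot -2/17 → sign −
signature = (2, 1, 0)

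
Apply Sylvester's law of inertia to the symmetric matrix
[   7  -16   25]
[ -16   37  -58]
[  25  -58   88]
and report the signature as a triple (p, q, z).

step 0: pivot 7 → sign +
step 1: pivot 3/7 → sign +
step 2: pivot -3 → sign −
signature = (2, 1, 0)

Answer: (2, 1, 0)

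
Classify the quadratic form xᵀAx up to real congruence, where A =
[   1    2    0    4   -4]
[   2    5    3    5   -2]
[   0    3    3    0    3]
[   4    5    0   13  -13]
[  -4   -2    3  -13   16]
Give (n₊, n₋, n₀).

step 0: pivot 1 → sign +
step 1: pivot 1 → sign +
step 2: pivot -6 → sign −
step 3: pivot 3/2 → sign +
step 4: row/col 4 already zero → sign 0
signature = (3, 1, 1)

Answer: (3, 1, 1)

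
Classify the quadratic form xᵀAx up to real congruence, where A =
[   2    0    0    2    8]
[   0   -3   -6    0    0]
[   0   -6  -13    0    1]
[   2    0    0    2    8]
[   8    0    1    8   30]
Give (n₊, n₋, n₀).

Answer: (1, 3, 1)

Derivation:
step 0: pivot 2 → sign +
step 1: pivot -3 → sign −
step 2: pivot -1 → sign −
step 3: pivot -1 → sign −
step 4: row/col 4 already zero → sign 0
signature = (1, 3, 1)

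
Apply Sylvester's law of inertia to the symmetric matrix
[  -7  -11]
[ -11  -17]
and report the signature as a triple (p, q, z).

Answer: (1, 1, 0)

Derivation:
step 0: pivot -7 → sign −
step 1: pivot 2/7 → sign +
signature = (1, 1, 0)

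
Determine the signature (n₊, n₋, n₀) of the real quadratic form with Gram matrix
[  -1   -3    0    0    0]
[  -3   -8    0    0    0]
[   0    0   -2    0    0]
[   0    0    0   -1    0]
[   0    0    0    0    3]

step 0: pivot -1 → sign −
step 1: pivot 1 → sign +
step 2: pivot -2 → sign −
step 3: pivot -1 → sign −
step 4: pivot 3 → sign +
signature = (2, 3, 0)

Answer: (2, 3, 0)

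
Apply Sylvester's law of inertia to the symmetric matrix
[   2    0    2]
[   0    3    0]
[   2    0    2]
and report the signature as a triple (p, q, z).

Answer: (2, 0, 1)

Derivation:
step 0: pivot 2 → sign +
step 1: pivot 3 → sign +
step 2: row/col 2 already zero → sign 0
signature = (2, 0, 1)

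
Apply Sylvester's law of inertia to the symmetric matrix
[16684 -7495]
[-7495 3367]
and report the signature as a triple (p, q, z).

Answer: (2, 0, 0)

Derivation:
step 0: pivot 16684 → sign +
step 1: pivot 3/16684 → sign +
signature = (2, 0, 0)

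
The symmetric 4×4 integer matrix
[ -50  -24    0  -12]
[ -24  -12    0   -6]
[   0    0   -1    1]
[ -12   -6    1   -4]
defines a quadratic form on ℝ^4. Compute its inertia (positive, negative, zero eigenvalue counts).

Answer: (0, 3, 1)

Derivation:
step 0: pivot -50 → sign −
step 1: pivot -12/25 → sign −
step 2: pivot -1 → sign −
step 3: row/col 3 already zero → sign 0
signature = (0, 3, 1)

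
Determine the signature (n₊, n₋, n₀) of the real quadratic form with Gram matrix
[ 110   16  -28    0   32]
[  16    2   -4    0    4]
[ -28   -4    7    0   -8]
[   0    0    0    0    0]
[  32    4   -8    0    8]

step 0: pivot 110 → sign +
step 1: pivot -18/55 → sign −
step 2: pivot -1/9 → sign −
step 3: row/col 3 already zero → sign 0
step 4: row/col 4 already zero → sign 0
signature = (1, 2, 2)

Answer: (1, 2, 2)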